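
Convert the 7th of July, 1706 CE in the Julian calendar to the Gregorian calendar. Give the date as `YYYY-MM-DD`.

1706-07-18

At this point the Julian calendar is 11 days behind the Gregorian.
7 July 1706 Julian + 11 days → 18 July 1706 Gregorian.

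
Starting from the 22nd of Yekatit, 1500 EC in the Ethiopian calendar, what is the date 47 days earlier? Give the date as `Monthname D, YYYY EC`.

The starting date is JDN 2271902; 2271902 − 47 = 2271855.
JDN 2271855 corresponds to Tir 5, 1500 EC.

Tir 5, 1500 EC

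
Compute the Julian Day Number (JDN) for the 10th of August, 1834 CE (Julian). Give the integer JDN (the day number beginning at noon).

2391148

In the Gregorian calendar the same day is 22 August 1834.
JDN 2400001 is 17 November 1858 CE (Gregorian), MJD 0; the target day is −8853 days from there, so JDN = 2391148.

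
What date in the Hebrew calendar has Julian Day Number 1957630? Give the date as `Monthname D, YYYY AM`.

Tishrei 8, 4408 AM

JDN 1957630 is 16 September 647 in the proleptic Gregorian calendar.
In the Hebrew calendar that day is Tishrei 8, 4408 AM.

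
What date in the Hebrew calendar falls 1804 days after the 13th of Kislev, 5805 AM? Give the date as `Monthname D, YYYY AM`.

The starting date is JDN 2467953; 2467953 + 1804 = 2469757.
JDN 2469757 corresponds to Cheshvan 16, 5810 AM.

Cheshvan 16, 5810 AM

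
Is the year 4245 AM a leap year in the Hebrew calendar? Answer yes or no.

yes

Hebrew year 4245 is year 8 of its 19-year Metonic cycle; leap years are at positions 3, 6, 8, 11, 14, 17, 19, so it is a leap year (13 months).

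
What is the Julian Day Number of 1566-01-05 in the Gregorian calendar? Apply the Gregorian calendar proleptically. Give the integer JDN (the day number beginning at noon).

2293034

JDN 2299161 is 15 October 1582 CE (Gregorian); the target day is −6127 days from there, so JDN = 2293034.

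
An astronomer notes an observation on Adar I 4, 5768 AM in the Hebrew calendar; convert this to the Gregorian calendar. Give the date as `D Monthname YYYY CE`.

Both dates share Julian Day Number 2454507; in the Gregorian calendar that is 10 February 2008 CE.

10 February 2008 CE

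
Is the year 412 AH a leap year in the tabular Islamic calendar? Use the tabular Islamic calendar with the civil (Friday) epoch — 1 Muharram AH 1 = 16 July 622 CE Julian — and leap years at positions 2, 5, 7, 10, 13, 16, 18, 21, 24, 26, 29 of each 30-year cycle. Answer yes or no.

Year 412 AH is year 22 of its 30-year cycle; leap positions are 2, 5, 7, 10, 13, 16, 18, 21, 24, 26, 29, so it is a common year (354 days).

no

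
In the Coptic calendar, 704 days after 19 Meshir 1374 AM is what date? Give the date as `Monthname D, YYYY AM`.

Tobi 22, 1376 AM

The starting date is JDN 2326686; 2326686 + 704 = 2327390.
JDN 2327390 corresponds to Tobi 22, 1376 AM.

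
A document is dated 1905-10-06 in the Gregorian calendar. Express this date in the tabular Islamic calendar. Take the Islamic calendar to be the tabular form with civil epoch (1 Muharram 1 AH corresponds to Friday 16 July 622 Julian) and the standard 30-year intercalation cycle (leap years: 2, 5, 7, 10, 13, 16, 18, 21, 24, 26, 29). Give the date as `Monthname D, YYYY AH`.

Julian Day Number of the source date = 2417125.
Converting JDN 2417125 to the tabular Islamic calendar gives 6 Sha'ban 1323 AH.

Sha'ban 6, 1323 AH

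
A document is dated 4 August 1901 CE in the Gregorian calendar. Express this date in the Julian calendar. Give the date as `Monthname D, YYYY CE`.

July 22, 1901 CE

The Julian–Gregorian offset here is 13 days (Julian trailing).
4 August 1901 Gregorian − 13 days → 22 July 1901 Julian.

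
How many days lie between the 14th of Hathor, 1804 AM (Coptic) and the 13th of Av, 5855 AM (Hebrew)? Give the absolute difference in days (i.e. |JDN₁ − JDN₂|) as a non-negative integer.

JDN of the first date = 2483649.
JDN of the second date = 2486468.
|2486468 − 2483649| = 2819.

2819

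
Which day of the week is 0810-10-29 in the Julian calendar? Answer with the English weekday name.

Tuesday

Equivalently 2 November 810 Gregorian, JDN 2017212.
Since JDN mod 7 = 1 (0 = Monday), the day is Tuesday.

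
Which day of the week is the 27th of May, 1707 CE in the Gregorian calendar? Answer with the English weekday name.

Since JDN mod 7 = 4 (0 = Monday), the day is Friday.

Friday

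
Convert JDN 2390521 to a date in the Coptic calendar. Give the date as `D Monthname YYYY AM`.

25 Hathor 1549 AM

The Gregorian equivalent of JDN 2390521 is 3 December 1832.
In the Coptic calendar that day is 25 Hathor 1549 AM.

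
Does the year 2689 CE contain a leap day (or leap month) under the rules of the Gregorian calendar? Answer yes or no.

2689 is not divisible by 4, so it is a common year.

no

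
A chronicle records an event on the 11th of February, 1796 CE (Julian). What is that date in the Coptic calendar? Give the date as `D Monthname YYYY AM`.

16 Meshir 1512 AM

The source date corresponds to 22 February 1796 in the Gregorian calendar (JDN 2377088).
That day falls on 16 Meshir 1512 AM in the Coptic calendar.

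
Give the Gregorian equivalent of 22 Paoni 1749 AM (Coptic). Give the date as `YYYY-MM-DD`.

Both dates share Julian Day Number 2463778; in the Gregorian calendar that is 29 June 2033 CE.

2033-06-29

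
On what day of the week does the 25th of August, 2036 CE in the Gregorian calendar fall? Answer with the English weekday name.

Monday

2464931 ≡ 0 (mod 7); counting from Monday = 0 gives Monday.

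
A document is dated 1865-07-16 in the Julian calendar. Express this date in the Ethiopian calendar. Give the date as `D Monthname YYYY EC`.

22 Hamle 1857 EC

The source date corresponds to 28 July 1865 in the Gregorian calendar (JDN 2402446).
That day falls on 22 Hamle 1857 EC in the Ethiopian calendar.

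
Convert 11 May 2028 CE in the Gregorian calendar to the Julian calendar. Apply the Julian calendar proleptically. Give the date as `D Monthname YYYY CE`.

28 April 2028 CE

At this point the Julian calendar is 13 days behind the Gregorian.
11 May 2028 Gregorian − 13 days → 28 April 2028 Julian.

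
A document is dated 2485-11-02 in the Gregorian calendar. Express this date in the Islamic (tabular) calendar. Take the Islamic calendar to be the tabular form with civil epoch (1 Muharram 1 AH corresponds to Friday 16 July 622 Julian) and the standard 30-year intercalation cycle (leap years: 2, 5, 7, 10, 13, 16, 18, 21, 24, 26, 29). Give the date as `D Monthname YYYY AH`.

Both dates share Julian Day Number 2628994; in the tabular Islamic calendar that is 23 Jumada al-Thani 1921 AH.

23 Jumada al-Thani 1921 AH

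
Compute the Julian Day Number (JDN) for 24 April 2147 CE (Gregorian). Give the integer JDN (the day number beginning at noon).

2505349

JDN 2400001 is 17 November 1858 CE (Gregorian), MJD 0; the target day is +105348 days from there, so JDN = 2505349.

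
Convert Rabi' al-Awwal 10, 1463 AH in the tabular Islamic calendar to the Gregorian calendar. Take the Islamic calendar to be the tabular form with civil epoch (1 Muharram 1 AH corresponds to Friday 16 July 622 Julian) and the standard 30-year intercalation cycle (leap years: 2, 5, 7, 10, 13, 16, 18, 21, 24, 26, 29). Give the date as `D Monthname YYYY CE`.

Both dates share Julian Day Number 2466592; in the Gregorian calendar that is 13 March 2041 CE.

13 March 2041 CE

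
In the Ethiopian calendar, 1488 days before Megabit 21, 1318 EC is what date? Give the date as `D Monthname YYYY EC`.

The starting date is JDN 2205455; 2205455 − 1488 = 2203967.
JDN 2203967 corresponds to 24 Yekatit 1314 EC.

24 Yekatit 1314 EC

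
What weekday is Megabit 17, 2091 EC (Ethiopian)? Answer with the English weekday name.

Equivalently 26 March 2099 Gregorian, JDN 2487789.
JDN 2487789 mod 7 = 3, and JDN 0 was a Monday, so this is a Thursday.

Thursday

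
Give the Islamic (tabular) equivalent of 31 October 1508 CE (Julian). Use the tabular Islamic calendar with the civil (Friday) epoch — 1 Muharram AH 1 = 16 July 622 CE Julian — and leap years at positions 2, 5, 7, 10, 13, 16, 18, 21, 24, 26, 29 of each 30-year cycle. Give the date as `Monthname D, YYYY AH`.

Rajab 6, 914 AH

Both dates share Julian Day Number 2272159; in the tabular Islamic calendar that is 6 Rajab 914 AH.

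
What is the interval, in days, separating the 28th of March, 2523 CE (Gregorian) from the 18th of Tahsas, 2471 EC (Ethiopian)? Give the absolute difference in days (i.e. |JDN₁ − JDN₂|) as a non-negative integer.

16158

First date → JDN 2642653; second date → JDN 2626495.
The interval is |2642653 − 2626495| = 16158 days.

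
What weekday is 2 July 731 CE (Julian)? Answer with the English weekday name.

Equivalently 6 July 731 Gregorian, JDN 1988238.
Since JDN mod 7 = 0 (0 = Monday), the day is Monday.

Monday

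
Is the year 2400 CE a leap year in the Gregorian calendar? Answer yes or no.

yes

2400 is divisible by 4; 2400 is divisible by 100 but also by 400, so it is a leap year.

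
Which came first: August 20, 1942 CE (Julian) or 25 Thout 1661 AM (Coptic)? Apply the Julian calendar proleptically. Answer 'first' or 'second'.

First date → JDN 2430605; second date → JDN 2431369.
JDN 2430605 < JDN 2431369, so the first date is earlier.

first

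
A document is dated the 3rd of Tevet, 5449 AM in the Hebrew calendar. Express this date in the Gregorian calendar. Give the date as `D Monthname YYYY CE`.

Both dates share Julian Day Number 2337950; in the Gregorian calendar that is 26 December 1688 CE.

26 December 1688 CE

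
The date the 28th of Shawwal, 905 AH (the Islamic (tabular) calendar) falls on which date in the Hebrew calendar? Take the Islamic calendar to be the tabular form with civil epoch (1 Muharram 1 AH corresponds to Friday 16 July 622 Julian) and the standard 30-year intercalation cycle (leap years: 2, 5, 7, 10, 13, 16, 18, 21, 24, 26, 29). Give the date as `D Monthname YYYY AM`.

29 Sivan 5260 AM

The source date corresponds to 6 June 1500 in the proleptic Gregorian calendar (JDN 2269080).
That day falls on 29 Sivan 5260 AM in the Hebrew calendar.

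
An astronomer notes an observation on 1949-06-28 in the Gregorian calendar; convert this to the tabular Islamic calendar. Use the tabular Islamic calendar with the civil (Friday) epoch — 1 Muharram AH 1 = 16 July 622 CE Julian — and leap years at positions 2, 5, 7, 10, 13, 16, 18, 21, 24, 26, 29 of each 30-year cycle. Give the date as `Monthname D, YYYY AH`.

Ramadan 2, 1368 AH

Both dates share Julian Day Number 2433096; in the tabular Islamic calendar that is 2 Ramadan 1368 AH.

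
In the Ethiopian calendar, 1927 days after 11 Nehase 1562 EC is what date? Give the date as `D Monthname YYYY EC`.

16 Hidar 1568 EC

JDN of 11 Nehase 1562 EC = 2294716.
2294716 + 1927 = 2296643.
JDN 2296643 in the Ethiopian calendar is 16 Hidar 1568 EC.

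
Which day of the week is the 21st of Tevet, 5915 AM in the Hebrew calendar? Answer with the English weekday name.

In the Gregorian calendar this is 26 December 2154 (JDN 2508152).
Since JDN mod 7 = 3 (0 = Monday), the day is Thursday.

Thursday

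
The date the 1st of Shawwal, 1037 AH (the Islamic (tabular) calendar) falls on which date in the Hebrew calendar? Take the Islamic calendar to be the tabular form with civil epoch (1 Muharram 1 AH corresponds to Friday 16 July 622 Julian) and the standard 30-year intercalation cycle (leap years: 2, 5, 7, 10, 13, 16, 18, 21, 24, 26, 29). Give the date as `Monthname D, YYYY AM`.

The source date corresponds to 4 June 1628 in the Gregorian calendar (JDN 2315830).
That day falls on 3 Sivan 5388 AM in the Hebrew calendar.

Sivan 3, 5388 AM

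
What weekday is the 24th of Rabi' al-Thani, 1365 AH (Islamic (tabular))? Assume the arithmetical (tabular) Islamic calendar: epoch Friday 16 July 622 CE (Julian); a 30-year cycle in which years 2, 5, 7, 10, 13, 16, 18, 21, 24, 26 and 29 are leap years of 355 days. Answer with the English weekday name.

Thursday

This is JDN 2431908 (28 March 1946 Gregorian).
Since JDN mod 7 = 3 (0 = Monday), the day is Thursday.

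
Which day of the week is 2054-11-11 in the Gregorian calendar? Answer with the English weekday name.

JDN 2471583 mod 7 = 2, and JDN 0 was a Monday, so this is a Wednesday.

Wednesday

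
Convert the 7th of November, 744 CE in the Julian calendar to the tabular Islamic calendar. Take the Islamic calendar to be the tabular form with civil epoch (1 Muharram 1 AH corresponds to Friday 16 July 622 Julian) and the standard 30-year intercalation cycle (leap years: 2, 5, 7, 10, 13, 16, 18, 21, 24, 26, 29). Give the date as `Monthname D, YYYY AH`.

Julian Day Number of the source date = 1993115.
Converting JDN 1993115 to the tabular Islamic calendar gives 26 Muharram 127 AH.

Muharram 26, 127 AH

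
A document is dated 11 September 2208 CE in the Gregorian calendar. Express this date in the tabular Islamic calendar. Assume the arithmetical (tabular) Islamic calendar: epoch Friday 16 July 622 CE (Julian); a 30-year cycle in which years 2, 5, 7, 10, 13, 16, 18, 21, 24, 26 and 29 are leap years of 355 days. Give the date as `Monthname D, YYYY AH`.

Julian Day Number of the source date = 2527769.
Converting JDN 2527769 to the tabular Islamic calendar gives 29 Shawwal 1635 AH.

Shawwal 29, 1635 AH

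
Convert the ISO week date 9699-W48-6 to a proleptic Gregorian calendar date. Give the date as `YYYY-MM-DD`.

9699-11-28

ISO week 1 of 9699 is the week containing the first Thursday of 9699.
Week 48, day 6 (Saturday) lands on 9699-11-28.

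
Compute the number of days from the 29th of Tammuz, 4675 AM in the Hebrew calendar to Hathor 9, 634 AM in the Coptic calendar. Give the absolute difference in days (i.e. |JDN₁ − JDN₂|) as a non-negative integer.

First date → JDN 2055456; second date → JDN 2056301.
The interval is |2055456 − 2056301| = 845 days.

845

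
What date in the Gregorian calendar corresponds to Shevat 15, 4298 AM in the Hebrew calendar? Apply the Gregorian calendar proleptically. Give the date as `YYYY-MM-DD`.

Both dates share Julian Day Number 1917594; in the Gregorian calendar that is 3 February 538 CE.

0538-02-03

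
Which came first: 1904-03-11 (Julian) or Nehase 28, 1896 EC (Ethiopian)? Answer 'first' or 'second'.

The two dates have Julian Day Numbers 2416564 and 2416727 respectively.
Since 2416564 < 2416727, the first date comes first.

first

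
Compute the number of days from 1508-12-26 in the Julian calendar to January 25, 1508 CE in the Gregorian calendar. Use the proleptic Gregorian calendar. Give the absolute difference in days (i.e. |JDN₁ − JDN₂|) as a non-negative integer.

First date → JDN 2272215; second date → JDN 2271869.
The interval is |2272215 − 2271869| = 346 days.

346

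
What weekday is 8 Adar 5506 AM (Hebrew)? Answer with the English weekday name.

This is JDN 2358832 (28 February 1746 Gregorian).
JDN 2358832 mod 7 = 0, and JDN 0 was a Monday, so this is a Monday.

Monday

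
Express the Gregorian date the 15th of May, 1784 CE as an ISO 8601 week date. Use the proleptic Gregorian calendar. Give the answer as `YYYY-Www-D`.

The weekday is Saturday (ISO weekday 6).
That Saturday belongs to ISO week 20 of ISO year 1784.

1784-W20-6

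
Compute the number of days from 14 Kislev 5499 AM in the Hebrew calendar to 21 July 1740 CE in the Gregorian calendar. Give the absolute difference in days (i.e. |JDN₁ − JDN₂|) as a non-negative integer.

JDN of the first date = 2356181.
JDN of the second date = 2356784.
|2356784 − 2356181| = 603.

603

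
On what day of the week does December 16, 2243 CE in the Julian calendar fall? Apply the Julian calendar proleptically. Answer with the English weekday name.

Sunday

Equivalently 31 December 2243 Gregorian, JDN 2540663.
JDN 2540663 mod 7 = 6, and JDN 0 was a Monday, so this is a Sunday.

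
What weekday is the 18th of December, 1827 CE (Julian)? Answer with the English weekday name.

This is JDN 2388721 (30 December 1827 Gregorian).
2388721 ≡ 6 (mod 7); counting from Monday = 0 gives Sunday.

Sunday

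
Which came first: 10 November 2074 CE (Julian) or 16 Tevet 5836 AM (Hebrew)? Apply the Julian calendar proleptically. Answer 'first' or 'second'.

The two dates have Julian Day Numbers 2478900 and 2479295 respectively.
Since 2478900 < 2479295, the first date comes first.

first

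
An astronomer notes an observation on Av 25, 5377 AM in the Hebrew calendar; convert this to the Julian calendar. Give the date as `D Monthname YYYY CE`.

16 August 1617 CE

Both dates share Julian Day Number 2311895; in the Julian calendar that is 16 August 1617 CE.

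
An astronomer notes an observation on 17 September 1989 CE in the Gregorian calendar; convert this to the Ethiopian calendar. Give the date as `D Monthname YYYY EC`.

7 Meskerem 1982 EC

Julian Day Number of the source date = 2447787.
Converting JDN 2447787 to the Ethiopian calendar gives 7 Meskerem 1982 EC.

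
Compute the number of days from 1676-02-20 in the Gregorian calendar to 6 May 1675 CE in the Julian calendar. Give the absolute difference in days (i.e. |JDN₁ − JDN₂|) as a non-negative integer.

First date → JDN 2333257; second date → JDN 2332977.
The interval is |2333257 − 2332977| = 280 days.

280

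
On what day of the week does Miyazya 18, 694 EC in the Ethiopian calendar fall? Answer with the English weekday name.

Thursday

In the proleptic Gregorian calendar this is 17 April 702 (JDN 1977566).
Since JDN mod 7 = 3 (0 = Monday), the day is Thursday.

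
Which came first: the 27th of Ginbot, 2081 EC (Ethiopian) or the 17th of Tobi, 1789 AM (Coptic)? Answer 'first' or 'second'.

First date → JDN 2484207; second date → JDN 2478233.
JDN 2478233 < JDN 2484207, so the second date is earlier.

second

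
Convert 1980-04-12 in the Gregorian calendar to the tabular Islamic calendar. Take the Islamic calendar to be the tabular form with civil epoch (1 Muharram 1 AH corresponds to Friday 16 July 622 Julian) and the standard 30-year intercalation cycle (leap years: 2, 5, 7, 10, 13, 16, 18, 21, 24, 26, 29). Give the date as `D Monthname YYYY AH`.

26 Jumada al-Awwal 1400 AH

Julian Day Number of the source date = 2444342.
Converting JDN 2444342 to the tabular Islamic calendar gives 26 Jumada al-Awwal 1400 AH.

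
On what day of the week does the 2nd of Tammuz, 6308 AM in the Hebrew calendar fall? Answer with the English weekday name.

Equivalently 10 July 2548 Gregorian, JDN 2651889.
2651889 ≡ 2 (mod 7); counting from Monday = 0 gives Wednesday.

Wednesday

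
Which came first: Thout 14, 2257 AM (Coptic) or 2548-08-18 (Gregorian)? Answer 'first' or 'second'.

first

Converting both to JDN: 2649047 vs 2651928; the smaller is the first.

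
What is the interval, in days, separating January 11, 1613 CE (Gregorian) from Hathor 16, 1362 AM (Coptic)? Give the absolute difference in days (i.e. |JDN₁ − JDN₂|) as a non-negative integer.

First date → JDN 2310207; second date → JDN 2322210.
The interval is |2310207 − 2322210| = 12003 days.

12003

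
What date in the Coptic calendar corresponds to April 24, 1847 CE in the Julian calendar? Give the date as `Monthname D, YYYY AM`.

Parmouti 29, 1563 AM

Julian Day Number of the source date = 2395788.
Converting JDN 2395788 to the Coptic calendar gives 29 Parmouti 1563 AM.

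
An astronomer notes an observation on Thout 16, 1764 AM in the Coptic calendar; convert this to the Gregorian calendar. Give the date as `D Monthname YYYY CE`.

Julian Day Number of the source date = 2468981.
Converting JDN 2468981 to the Gregorian calendar gives 27 September 2047 CE.

27 September 2047 CE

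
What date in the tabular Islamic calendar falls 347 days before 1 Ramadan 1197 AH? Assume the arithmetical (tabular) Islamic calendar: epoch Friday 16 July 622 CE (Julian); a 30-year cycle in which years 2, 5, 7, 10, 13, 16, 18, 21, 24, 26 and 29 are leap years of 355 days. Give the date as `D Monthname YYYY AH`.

9 Ramadan 1196 AH

The starting date is JDN 2372499; 2372499 − 347 = 2372152.
JDN 2372152 corresponds to 9 Ramadan 1196 AH.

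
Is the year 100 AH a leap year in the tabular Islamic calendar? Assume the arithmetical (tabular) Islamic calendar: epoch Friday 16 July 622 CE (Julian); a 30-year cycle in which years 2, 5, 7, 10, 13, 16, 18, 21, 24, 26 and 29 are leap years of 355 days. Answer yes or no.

yes

Year 100 AH is year 10 of its 30-year cycle; leap positions are 2, 5, 7, 10, 13, 16, 18, 21, 24, 26, 29, so it is a leap year (355 days).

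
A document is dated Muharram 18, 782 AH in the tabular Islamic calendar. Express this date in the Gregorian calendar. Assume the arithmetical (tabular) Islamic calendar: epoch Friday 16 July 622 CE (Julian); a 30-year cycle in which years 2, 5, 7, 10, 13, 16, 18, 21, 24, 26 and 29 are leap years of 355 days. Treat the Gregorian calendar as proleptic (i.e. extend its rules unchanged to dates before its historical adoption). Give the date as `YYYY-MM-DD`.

Julian Day Number of the source date = 2225217.
Converting JDN 2225217 to the Gregorian calendar gives 2 May 1380 CE.

1380-05-02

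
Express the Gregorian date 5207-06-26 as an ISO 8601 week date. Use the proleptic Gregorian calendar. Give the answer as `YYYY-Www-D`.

The weekday is Tuesday (ISO weekday 2).
That Tuesday belongs to ISO week 26 of ISO year 5207.

5207-W26-2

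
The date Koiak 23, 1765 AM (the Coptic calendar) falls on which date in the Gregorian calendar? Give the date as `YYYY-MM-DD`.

Both dates share Julian Day Number 2469443; in the Gregorian calendar that is 1 January 2049 CE.

2049-01-01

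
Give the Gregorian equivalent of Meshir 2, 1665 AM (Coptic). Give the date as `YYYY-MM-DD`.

Julian Day Number of the source date = 2432957.
Converting JDN 2432957 to the Gregorian calendar gives 9 February 1949 CE.

1949-02-09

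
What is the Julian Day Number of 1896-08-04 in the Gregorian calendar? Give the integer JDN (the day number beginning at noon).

2413776

JDN 2400001 is 17 November 1858 CE (Gregorian), MJD 0; the target day is +13775 days from there, so JDN = 2413776.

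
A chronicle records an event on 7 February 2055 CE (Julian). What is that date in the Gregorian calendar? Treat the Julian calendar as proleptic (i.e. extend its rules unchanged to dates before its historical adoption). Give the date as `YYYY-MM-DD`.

2055-02-20

At this point the Julian calendar is 13 days behind the Gregorian.
7 February 2055 Julian + 13 days → 20 February 2055 Gregorian.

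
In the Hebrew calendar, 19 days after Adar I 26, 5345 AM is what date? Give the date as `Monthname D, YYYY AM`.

JDN of Adar I 26, 5345 AM = 2300025.
2300025 + 19 = 2300044.
JDN 2300044 in the Hebrew calendar is Adar II 15, 5345 AM.

Adar II 15, 5345 AM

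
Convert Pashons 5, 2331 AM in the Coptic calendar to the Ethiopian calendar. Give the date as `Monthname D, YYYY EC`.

Both dates share Julian Day Number 2676306; in the Ethiopian calendar that is 5 Ginbot 2607 EC.

Ginbot 5, 2607 EC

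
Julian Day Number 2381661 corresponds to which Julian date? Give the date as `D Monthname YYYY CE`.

19 August 1808 CE

JDN 2381661 is 31 August 1808 in the Gregorian calendar.
In the Julian calendar that day is 19 August 1808 CE.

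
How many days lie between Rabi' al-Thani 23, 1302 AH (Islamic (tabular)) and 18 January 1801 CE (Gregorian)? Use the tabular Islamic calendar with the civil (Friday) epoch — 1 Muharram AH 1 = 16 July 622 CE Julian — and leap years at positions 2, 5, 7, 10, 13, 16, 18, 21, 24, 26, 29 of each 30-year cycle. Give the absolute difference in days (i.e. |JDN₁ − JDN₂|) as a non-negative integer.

30703

First date → JDN 2409582; second date → JDN 2378879.
The interval is |2409582 − 2378879| = 30703 days.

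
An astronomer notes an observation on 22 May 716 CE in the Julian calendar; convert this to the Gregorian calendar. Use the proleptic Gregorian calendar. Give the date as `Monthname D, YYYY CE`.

At this point the Julian calendar is 4 days behind the Gregorian.
22 May 716 Julian + 4 days → 26 May 716 Gregorian.

May 26, 716 CE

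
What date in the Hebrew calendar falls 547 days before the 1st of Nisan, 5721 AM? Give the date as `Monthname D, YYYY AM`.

Elul 15, 5719 AM

Counting 547 days back from JDN 2437377 reaches JDN 2436830, which is Elul 15, 5719 AM.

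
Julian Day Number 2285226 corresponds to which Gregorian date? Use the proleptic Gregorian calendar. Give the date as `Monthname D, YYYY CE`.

August 20, 1544 CE

Counting from JDN 2299161 = 15 Oct 1582 gives an offset of -13935 days.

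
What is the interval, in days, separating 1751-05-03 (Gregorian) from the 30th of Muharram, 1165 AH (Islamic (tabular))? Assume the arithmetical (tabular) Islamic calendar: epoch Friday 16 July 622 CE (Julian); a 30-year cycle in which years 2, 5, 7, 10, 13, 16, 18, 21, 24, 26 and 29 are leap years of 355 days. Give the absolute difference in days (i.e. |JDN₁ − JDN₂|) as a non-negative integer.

First date → JDN 2360722; second date → JDN 2360952.
The interval is |2360722 − 2360952| = 230 days.

230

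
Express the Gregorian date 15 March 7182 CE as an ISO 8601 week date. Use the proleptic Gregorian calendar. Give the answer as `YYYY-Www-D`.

The weekday is Monday (ISO weekday 1).
That Monday belongs to ISO week 11 of ISO year 7182.

7182-W11-1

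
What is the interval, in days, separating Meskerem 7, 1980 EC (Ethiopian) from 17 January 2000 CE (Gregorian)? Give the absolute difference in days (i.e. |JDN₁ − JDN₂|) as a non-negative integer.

First date → JDN 2447057; second date → JDN 2451561.
The interval is |2447057 − 2451561| = 4504 days.

4504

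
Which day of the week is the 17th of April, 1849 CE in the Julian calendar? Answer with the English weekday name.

This is JDN 2396512 (29 April 1849 Gregorian).
Since JDN mod 7 = 6 (0 = Monday), the day is Sunday.

Sunday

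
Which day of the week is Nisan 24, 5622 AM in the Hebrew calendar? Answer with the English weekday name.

Thursday

In the Gregorian calendar this is 24 April 1862 (JDN 2401255).
2401255 ≡ 3 (mod 7); counting from Monday = 0 gives Thursday.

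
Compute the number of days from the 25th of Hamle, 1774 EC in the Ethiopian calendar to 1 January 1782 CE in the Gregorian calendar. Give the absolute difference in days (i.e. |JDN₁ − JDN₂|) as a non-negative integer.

First date → JDN 2372133; second date → JDN 2371923.
The interval is |2372133 − 2371923| = 210 days.

210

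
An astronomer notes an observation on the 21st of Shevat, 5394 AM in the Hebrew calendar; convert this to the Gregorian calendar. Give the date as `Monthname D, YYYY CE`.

January 20, 1634 CE

Julian Day Number of the source date = 2317886.
Converting JDN 2317886 to the Gregorian calendar gives 20 January 1634 CE.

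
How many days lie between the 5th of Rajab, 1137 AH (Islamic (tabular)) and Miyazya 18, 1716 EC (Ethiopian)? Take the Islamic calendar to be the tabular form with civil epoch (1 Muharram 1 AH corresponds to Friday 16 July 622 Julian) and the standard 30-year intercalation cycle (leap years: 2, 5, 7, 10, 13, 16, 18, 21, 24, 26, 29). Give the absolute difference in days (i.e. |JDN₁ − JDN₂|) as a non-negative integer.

330

JDN of the first date = 2351182.
JDN of the second date = 2350852.
|2350852 − 2351182| = 330.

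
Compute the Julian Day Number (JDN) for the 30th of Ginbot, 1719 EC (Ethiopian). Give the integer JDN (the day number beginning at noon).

In the Gregorian calendar the same day is 5 June 1727.
JDN 2451545 is 1 January 2000 CE (Gregorian); the target day is −99556 days from there, so JDN = 2351989.

2351989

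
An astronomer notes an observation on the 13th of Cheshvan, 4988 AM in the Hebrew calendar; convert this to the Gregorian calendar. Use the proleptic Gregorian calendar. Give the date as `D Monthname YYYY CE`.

Julian Day Number of the source date = 2169517.
Converting JDN 2169517 to the Gregorian calendar gives 1 November 1227 CE.

1 November 1227 CE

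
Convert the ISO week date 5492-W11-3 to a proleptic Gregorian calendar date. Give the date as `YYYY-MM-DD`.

5492-03-16

ISO week 1 of 5492 is the week containing the first Thursday of 5492.
Week 11, day 3 (Wednesday) lands on 5492-03-16.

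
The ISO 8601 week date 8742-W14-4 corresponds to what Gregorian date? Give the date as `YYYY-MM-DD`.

8742-04-02

ISO week 1 of 8742 is the week containing the first Thursday of 8742.
Week 14, day 4 (Thursday) lands on 8742-04-02.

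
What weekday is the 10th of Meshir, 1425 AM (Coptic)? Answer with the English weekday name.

Friday

Equivalently 15 February 1709 Gregorian, JDN 2345305.
Since JDN mod 7 = 4 (0 = Monday), the day is Friday.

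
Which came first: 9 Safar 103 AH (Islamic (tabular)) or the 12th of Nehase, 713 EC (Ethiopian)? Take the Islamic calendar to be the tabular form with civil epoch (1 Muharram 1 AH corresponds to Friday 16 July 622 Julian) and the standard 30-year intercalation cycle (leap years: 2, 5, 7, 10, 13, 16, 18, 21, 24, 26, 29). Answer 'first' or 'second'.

second

The two dates have Julian Day Numbers 1984623 and 1984620 respectively.
Since 1984620 < 1984623, the second date comes first.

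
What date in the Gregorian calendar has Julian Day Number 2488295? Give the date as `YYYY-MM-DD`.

Counting from JDN 2299161 = 15 Oct 1582 gives an offset of 189134 days.

2100-08-14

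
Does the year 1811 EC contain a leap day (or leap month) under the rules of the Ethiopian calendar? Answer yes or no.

yes

1811 mod 4 = 3; in the Ethiopian calendar a year is leap when year mod 4 = 3, so it is a leap year.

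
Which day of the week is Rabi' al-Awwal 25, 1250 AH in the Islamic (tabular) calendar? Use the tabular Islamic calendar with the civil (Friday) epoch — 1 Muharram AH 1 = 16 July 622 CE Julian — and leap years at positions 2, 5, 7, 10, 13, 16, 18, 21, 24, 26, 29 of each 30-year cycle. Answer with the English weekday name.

Friday

This is JDN 2391127 (1 August 1834 Gregorian).
2391127 ≡ 4 (mod 7); counting from Monday = 0 gives Friday.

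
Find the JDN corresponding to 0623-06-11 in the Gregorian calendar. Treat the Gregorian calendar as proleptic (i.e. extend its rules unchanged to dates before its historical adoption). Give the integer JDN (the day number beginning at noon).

1948767

JDN 2299161 is 15 October 1582 CE (Gregorian); the target day is −350394 days from there, so JDN = 1948767.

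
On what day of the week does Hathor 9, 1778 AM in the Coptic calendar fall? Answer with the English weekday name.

Friday

This is JDN 2474147 (18 November 2061 Gregorian).
2474147 ≡ 4 (mod 7); counting from Monday = 0 gives Friday.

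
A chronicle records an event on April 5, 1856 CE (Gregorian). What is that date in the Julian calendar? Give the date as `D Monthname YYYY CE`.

24 March 1856 CE

The Julian–Gregorian offset here is 12 days (Julian trailing).
5 April 1856 Gregorian − 12 days → 24 March 1856 Julian.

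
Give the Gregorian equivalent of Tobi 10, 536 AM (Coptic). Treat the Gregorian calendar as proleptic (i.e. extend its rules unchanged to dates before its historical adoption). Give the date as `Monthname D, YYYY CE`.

January 10, 820 CE

Both dates share Julian Day Number 2020568; in the Gregorian calendar that is 10 January 820 CE.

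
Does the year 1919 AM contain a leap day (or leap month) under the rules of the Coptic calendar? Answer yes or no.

1919 mod 4 = 3; in the Coptic calendar a year is leap when year mod 4 = 3, so it is a leap year.

yes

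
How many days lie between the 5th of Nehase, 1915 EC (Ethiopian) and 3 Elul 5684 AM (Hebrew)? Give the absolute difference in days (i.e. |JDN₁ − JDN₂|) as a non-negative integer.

JDN of the first date = 2423643.
JDN of the second date = 2424031.
|2424031 − 2423643| = 388.

388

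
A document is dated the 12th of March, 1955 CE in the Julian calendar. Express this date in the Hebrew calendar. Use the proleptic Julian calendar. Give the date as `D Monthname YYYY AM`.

The source date corresponds to 25 March 1955 in the Gregorian calendar (JDN 2435192).
That day falls on 2 Nisan 5715 AM in the Hebrew calendar.

2 Nisan 5715 AM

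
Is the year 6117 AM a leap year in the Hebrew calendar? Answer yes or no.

no

Hebrew year 6117 is year 18 of its 19-year Metonic cycle; leap years are at positions 3, 6, 8, 11, 14, 17, 19, so it is a common year (12 months).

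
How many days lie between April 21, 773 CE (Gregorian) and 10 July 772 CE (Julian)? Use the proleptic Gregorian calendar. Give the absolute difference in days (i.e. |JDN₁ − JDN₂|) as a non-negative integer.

First date → JDN 2003503; second date → JDN 2003222.
The interval is |2003503 − 2003222| = 281 days.

281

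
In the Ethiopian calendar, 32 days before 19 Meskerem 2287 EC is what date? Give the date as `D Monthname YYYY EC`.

JDN of 19 Meskerem 2287 EC = 2559200.
2559200 − 32 = 2559168.
JDN 2559168 in the Ethiopian calendar is 22 Nehase 2286 EC.

22 Nehase 2286 EC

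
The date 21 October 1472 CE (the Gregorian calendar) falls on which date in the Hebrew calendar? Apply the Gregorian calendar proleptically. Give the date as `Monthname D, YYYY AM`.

Cheshvan 10, 5233 AM

Julian Day Number of the source date = 2258991.
Converting JDN 2258991 to the Hebrew calendar gives 10 Cheshvan 5233 AM.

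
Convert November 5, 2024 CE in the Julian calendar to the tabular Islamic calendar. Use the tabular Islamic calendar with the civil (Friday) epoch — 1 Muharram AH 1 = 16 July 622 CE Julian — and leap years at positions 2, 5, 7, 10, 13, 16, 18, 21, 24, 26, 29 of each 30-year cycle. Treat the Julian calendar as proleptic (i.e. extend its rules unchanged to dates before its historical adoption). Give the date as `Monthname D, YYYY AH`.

Jumada al-Awwal 16, 1446 AH

Julian Day Number of the source date = 2460633.
Converting JDN 2460633 to the tabular Islamic calendar gives 16 Jumada al-Awwal 1446 AH.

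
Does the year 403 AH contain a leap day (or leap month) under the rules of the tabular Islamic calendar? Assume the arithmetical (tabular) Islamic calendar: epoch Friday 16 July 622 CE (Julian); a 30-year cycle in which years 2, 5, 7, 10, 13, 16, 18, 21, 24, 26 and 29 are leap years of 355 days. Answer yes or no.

Year 403 AH is year 13 of its 30-year cycle; leap positions are 2, 5, 7, 10, 13, 16, 18, 21, 24, 26, 29, so it is a leap year (355 days).

yes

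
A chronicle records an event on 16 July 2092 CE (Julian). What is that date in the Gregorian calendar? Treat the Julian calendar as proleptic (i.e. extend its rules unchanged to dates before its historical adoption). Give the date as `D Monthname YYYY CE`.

At this point the Julian calendar is 13 days behind the Gregorian.
16 July 2092 Julian + 13 days → 29 July 2092 Gregorian.

29 July 2092 CE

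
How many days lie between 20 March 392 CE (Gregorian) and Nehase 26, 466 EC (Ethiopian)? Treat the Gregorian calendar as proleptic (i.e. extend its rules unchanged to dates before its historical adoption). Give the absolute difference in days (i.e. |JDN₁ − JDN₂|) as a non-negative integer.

JDN of the first date = 1864314.
JDN of the second date = 1894417.
|1894417 − 1864314| = 30103.

30103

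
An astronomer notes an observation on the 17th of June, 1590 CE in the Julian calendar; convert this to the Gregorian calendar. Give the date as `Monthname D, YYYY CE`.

The Julian–Gregorian offset here is 10 days (Julian trailing).
17 June 1590 Julian + 10 days → 27 June 1590 Gregorian.

June 27, 1590 CE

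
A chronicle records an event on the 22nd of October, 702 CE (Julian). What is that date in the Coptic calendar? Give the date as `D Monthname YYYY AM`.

25 Paopi 419 AM

Both dates share Julian Day Number 1977758; in the Coptic calendar that is 25 Paopi 419 AM.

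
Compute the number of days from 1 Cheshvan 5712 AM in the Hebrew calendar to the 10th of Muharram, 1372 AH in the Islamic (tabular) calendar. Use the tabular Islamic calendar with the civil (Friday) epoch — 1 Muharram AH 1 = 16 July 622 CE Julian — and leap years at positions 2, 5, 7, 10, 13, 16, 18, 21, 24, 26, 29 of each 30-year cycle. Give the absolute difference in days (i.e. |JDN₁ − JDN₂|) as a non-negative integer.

335

First date → JDN 2433951; second date → JDN 2434286.
The interval is |2433951 − 2434286| = 335 days.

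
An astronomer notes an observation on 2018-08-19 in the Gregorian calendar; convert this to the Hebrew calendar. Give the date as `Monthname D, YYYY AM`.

Both dates share Julian Day Number 2458350; in the Hebrew calendar that is 8 Elul 5778 AM.

Elul 8, 5778 AM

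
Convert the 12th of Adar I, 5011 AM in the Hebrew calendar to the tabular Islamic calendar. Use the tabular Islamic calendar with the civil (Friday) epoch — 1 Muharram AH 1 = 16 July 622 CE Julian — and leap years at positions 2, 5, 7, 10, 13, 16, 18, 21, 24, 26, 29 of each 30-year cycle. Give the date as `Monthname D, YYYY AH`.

Julian Day Number of the source date = 2178021.
Converting JDN 2178021 to the tabular Islamic calendar gives 12 Dhu al-Qa'dah 648 AH.

Dhu al-Qa'dah 12, 648 AH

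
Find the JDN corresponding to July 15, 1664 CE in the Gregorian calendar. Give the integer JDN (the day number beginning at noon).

JDN 2451545 is 1 January 2000 CE (Gregorian); the target day is −122525 days from there, so JDN = 2329020.

2329020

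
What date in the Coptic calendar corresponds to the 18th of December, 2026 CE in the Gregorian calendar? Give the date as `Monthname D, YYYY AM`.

Julian Day Number of the source date = 2461393.
Converting JDN 2461393 to the Coptic calendar gives 9 Koiak 1743 AM.

Koiak 9, 1743 AM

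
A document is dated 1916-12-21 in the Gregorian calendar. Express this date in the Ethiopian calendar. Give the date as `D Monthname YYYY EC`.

12 Tahsas 1909 EC

Julian Day Number of the source date = 2421219.
Converting JDN 2421219 to the Ethiopian calendar gives 12 Tahsas 1909 EC.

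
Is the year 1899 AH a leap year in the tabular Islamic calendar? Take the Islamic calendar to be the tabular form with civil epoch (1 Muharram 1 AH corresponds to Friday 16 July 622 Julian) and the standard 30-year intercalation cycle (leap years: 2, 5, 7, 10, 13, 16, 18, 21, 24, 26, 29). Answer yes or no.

no

Year 1899 AH is year 9 of its 30-year cycle; leap positions are 2, 5, 7, 10, 13, 16, 18, 21, 24, 26, 29, so it is a common year (354 days).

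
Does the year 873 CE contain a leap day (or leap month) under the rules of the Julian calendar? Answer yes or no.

873 mod 4 = 1, so it is a common year in the Julian calendar.

no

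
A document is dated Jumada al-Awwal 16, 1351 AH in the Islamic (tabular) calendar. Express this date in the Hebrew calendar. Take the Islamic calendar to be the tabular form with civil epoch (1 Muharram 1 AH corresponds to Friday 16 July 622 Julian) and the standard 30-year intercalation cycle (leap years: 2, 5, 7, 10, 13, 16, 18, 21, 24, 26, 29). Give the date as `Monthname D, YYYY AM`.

The source date corresponds to 17 September 1932 in the Gregorian calendar (JDN 2426968).
That day falls on 16 Elul 5692 AM in the Hebrew calendar.

Elul 16, 5692 AM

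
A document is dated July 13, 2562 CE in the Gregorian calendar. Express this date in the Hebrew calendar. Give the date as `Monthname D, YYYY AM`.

Tammuz 10, 6322 AM

Both dates share Julian Day Number 2657005; in the Hebrew calendar that is 10 Tammuz 6322 AM.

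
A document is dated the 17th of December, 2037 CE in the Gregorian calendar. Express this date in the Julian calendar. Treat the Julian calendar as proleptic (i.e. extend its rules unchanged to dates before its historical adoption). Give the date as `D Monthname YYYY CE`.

4 December 2037 CE

For dates in this range the Gregorian date is 13 days ahead of the Julian.
17 December 2037 Gregorian − 13 days → 4 December 2037 Julian.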